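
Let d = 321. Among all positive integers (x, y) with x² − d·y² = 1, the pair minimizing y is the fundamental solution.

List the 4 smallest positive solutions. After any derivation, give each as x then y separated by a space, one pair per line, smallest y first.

√321 → a₀=17, period (1,10,1,34); ℓ=4 even so k=3
a_0=17:  p_0=17·1+0=17,  q_0=17·0+1=1
a_1=1:  p_1=1·17+1=18,  q_1=1·1+0=1
a_2=10:  p_2=10·18+17=197,  q_2=10·1+1=11
a_3=1:  p_3=1·197+18=215,  q_3=1·11+1=12
→ (215, 12).  Check: 215²=46225, 321·12²=46224, difference 1.
(215+12√321)^2 = 92449 + 5160√321
(215+12√321)^3 = 39752855 + 2218788√321
(215+12√321)^4 = 17093635201 + 954073680√321

215 12
92449 5160
39752855 2218788
17093635201 954073680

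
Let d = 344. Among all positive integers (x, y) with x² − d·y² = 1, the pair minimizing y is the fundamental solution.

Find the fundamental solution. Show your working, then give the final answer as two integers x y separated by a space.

[18; 1,1,4,1,3,1,4,1,1,36] for √344; ℓ=10 ⇒ convergent index 9
k=0  a_k=18  p_k/q_k = 18/1
k=1  a_k=1  p_k/q_k = 19/1
…
k=3  a_k=4  p_k/q_k = 167/9
…
k=7  a_k=4  p_k/q_k = 4711/254
k=8  a_k=1  p_k/q_k = 5694/307
k=9  a_k=1  p_k/q_k = 10405/561
(x₁, y₁) = (10405, 561);  10405² − 344·561² = 1 ✓

10405 561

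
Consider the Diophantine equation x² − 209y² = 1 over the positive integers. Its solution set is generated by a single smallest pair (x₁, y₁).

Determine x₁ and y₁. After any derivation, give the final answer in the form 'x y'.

√209 = [14; 2,5,3,2,3,5,2,28, …], period ℓ=8 (even) → k=7
a_0=14:  p_0=14·1+0=14,  q_0=14·0+1=1
a_1=2:  p_1=2·14+1=29,  q_1=2·1+0=2
…
a_3=3:  p_3=3·159+29=506,  q_3=3·11+2=35
a_4=2:  p_4=2·506+159=1171,  q_4=2·35+11=81
a_5=3:  p_5=3·1171+506=4019,  q_5=3·81+35=278
a_6=5:  p_6=5·4019+1171=21266,  q_6=5·278+81=1471
a_7=2:  p_7=2·21266+4019=46551,  q_7=2·1471+278=3220
→ (46551, 3220).  Check: 46551²=2166995601, 209·3220²=2166995600, difference 1.

46551 3220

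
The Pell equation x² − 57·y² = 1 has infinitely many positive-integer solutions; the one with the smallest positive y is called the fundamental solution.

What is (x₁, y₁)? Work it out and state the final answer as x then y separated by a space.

151 20

√57 → a₀=7, period (1,1,4,1,1,14); ℓ=6 even so k=5
step 0: (7, 1)  from 7·(1,0) + (0,1)
step 1: (8, 1)  from 1·(7,1) + (1,0)
…
step 4: (83, 11)  from 1·(68,9) + (15,2)
step 5: (151, 20)  from 1·(83,11) + (68,9)
(x₁, y₁) = (151, 20);  151² − 57·20² = 1 ✓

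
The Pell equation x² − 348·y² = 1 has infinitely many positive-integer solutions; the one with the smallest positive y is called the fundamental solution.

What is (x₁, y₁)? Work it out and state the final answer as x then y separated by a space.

[18; 1,1,1,8,1,1,1,36] for √348; ℓ=8 ⇒ convergent index 7
step 0: (18, 1)  from 18·(1,0) + (0,1)
step 1: (19, 1)  from 1·(18,1) + (1,0)
step 2: (37, 2)  from 1·(19,1) + (18,1)
step 3: (56, 3)  from 1·(37,2) + (19,1)
step 4: (485, 26)  from 8·(56,3) + (37,2)
step 5: (541, 29)  from 1·(485,26) + (56,3)
step 6: (1026, 55)  from 1·(541,29) + (485,26)
step 7: (1567, 84)  from 1·(1026,55) + (541,29)
(x₁, y₁) = (1567, 84);  1567² − 348·84² = 1 ✓

1567 84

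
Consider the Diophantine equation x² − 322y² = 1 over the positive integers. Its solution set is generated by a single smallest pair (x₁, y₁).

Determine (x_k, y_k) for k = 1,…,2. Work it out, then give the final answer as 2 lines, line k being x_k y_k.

323 18
208657 11628

d=322: √d = [17; 1,16,1,34] (ℓ=4, even), read p_3/q_3
k=0  a_k=17  p_k/q_k = 17/1
k=1  a_k=1  p_k/q_k = 18/1
k=2  a_k=16  p_k/q_k = 305/17
k=3  a_k=1  p_k/q_k = 323/18
(x₁, y₁) = (323, 18);  323² − 322·18² = 1 ✓
(323+18√322)^2 = 208657 + 11628√322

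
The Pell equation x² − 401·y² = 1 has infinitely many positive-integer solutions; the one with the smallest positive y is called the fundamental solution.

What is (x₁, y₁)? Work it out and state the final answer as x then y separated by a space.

801 40

√401 = [20; 40, …], period ℓ=1 (odd) → k=1
a_0=20:  p_0=20·1+0=20,  q_0=20·0+1=1
a_1=40:  p_1=40·20+1=801,  q_1=40·1+0=40
fundamental: x₁=801, y₁=40  (since 641601 − 401·1600 = 1)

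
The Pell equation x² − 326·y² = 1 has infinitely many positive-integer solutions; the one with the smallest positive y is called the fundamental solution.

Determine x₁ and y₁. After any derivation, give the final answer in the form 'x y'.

[18; 18,36] for √326; ℓ=2 ⇒ convergent index 1
step 0: (18, 1)  from 18·(1,0) + (0,1)
step 1: (325, 18)  from 18·(18,1) + (1,0)
(x₁, y₁) = (325, 18);  325² − 326·18² = 1 ✓

325 18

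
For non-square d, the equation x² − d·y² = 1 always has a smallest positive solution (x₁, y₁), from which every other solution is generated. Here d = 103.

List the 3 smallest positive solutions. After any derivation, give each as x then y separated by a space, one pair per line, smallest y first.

227528 22419
103537981567 10201900464
47115579739725224 4642436017523565

√103 = [10; 6,1,2,1,1,9,1,1,2,1,6,20, …], period ℓ=12 (even) → k=11
step 0: (10, 1)  from 10·(1,0) + (0,1)
step 1: (61, 6)  from 6·(10,1) + (1,0)
…
step 3: (203, 20)  from 2·(71,7) + (61,6)
step 4: (274, 27)  from 1·(203,20) + (71,7)
…
step 6: (4567, 450)  from 9·(477,47) + (274,27)
step 7: (5044, 497)  from 1·(4567,450) + (477,47)
step 8: (9611, 947)  from 1·(5044,497) + (4567,450)
step 9: (24266, 2391)  from 2·(9611,947) + (5044,497)
step 10: (33877, 3338)  from 1·(24266,2391) + (9611,947)
step 11: (227528, 22419)  from 6·(33877,3338) + (24266,2391)
(x₁, y₁) = (227528, 22419);  227528² − 103·22419² = 1 ✓
n=2: (227528,22419)∘(227528,22419) = (227528·227528+103·22419·22419, 227528·22419+22419·227528) = (103537981567,10201900464)
n=3: (103537981567,10201900464)∘(227528,22419) = (227528·103537981567+103·22419·10201900464, 227528·10201900464+22419·103537981567) = (47115579739725224,4642436017523565)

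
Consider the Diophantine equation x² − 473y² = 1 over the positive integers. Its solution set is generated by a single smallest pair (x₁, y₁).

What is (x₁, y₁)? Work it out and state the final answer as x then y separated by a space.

87 4

d=473: √d = [21; 1,2,1,42] (ℓ=4, even), read p_3/q_3
i=0: a=21 ⇒ p=21, q=1
i=1: a=1 ⇒ p=22, q=1
i=2: a=2 ⇒ p=65, q=3
i=3: a=1 ⇒ p=87, q=4
→ (87, 4).  Check: 87²=7569, 473·4²=7568, difference 1.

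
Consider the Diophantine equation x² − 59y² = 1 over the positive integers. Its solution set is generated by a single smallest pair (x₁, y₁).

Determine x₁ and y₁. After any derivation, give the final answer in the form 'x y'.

[7; 1,2,7,2,1,14] for √59; ℓ=6 ⇒ convergent index 5
i=0: a=7 ⇒ p=7, q=1
…
i=2: a=2 ⇒ p=23, q=3
i=3: a=7 ⇒ p=169, q=22
i=4: a=2 ⇒ p=361, q=47
i=5: a=1 ⇒ p=530, q=69
→ (530, 69).  Check: 530²=280900, 59·69²=280899, difference 1.

530 69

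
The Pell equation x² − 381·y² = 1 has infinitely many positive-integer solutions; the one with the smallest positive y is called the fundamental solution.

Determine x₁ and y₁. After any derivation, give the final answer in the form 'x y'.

1015 52

[19; 1,1,12,1,1,38] for √381; ℓ=6 ⇒ convergent index 5
k=0  a_k=19  p_k/q_k = 19/1
…
k=4  a_k=1  p_k/q_k = 527/27
k=5  a_k=1  p_k/q_k = 1015/52
(x₁, y₁) = (1015, 52);  1015² − 381·52² = 1 ✓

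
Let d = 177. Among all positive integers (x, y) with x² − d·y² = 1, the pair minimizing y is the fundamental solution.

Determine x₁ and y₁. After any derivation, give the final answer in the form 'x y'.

√177 = [13; 3,3,2,8,2,3,3,26, …], period ℓ=8 (even) → k=7
step 0: (13, 1)  from 13·(1,0) + (0,1)
step 1: (40, 3)  from 3·(13,1) + (1,0)
step 2: (133, 10)  from 3·(40,3) + (13,1)
step 3: (306, 23)  from 2·(133,10) + (40,3)
…
step 5: (5468, 411)  from 2·(2581,194) + (306,23)
step 6: (18985, 1427)  from 3·(5468,411) + (2581,194)
step 7: (62423, 4692)  from 3·(18985,1427) + (5468,411)
→ (62423, 4692).  Check: 62423²=3896630929, 177·4692²=3896630928, difference 1.

62423 4692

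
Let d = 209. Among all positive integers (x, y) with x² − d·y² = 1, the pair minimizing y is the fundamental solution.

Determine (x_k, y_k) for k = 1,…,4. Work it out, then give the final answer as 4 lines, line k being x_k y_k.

√209 = [14; 2,5,3,2,3,5,2,28, …], period ℓ=8 (even) → k=7
step 0: (14, 1)  from 14·(1,0) + (0,1)
…
step 2: (159, 11)  from 5·(29,2) + (14,1)
…
step 6: (21266, 1471)  from 5·(4019,278) + (1171,81)
step 7: (46551, 3220)  from 2·(21266,1471) + (4019,278)
(x₁, y₁) = (46551, 3220);  46551² − 209·3220² = 1 ✓
(x_2, y_2) = (46551·46551 + 209·3220·3220, 46551·3220 + 3220·46551) = (4333991201, 299788440)
(x_3, y_3) = (46551·4333991201 + 209·3220·299788440, 46551·299788440 + 3220·4333991201) = (403503248748951, 27910903337660)
(x_4, y_4) = (46551·403503248748951 + 209·3220·27910903337660, 46551·27910903337660 + 3220·403503248748951) = (37566959460690844801, 2598560922243032880)

46551 3220
4333991201 299788440
403503248748951 27910903337660
37566959460690844801 2598560922243032880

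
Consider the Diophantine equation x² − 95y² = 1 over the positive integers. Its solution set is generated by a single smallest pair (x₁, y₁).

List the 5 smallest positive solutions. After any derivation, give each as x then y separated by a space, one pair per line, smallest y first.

39 4
3041 312
237159 24332
18495361 1897584
1442400999 147987220

√95 → a₀=9, period (1,2,1,18); ℓ=4 even so k=3
k=0  a_k=9  p_k/q_k = 9/1
…
k=2  a_k=2  p_k/q_k = 29/3
k=3  a_k=1  p_k/q_k = 39/4
(x₁, y₁) = (39, 4);  39² − 95·4² = 1 ✓
n=2: (39,4)∘(39,4) = (39·39+95·4·4, 39·4+4·39) = (3041,312)
n=3: (3041,312)∘(39,4) = (39·3041+95·4·312, 39·312+4·3041) = (237159,24332)
n=4: (237159,24332)∘(39,4) = (39·237159+95·4·24332, 39·24332+4·237159) = (18495361,1897584)
n=5: (18495361,1897584)∘(39,4) = (39·18495361+95·4·1897584, 39·1897584+4·18495361) = (1442400999,147987220)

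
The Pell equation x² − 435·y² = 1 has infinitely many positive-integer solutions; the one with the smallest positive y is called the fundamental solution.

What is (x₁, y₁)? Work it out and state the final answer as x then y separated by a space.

d=435: √d = [20; 1,5,1,40] (ℓ=4, even), read p_3/q_3
i=0: a=20 ⇒ p=20, q=1
…
i=2: a=5 ⇒ p=125, q=6
i=3: a=1 ⇒ p=146, q=7
→ (146, 7).  Check: 146²=21316, 435·7²=21315, difference 1.

146 7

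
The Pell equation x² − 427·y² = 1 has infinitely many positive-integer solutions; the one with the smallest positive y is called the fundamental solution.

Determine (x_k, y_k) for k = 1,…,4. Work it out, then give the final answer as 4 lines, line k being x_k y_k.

62 3
7687 372
953126 46125
118179937 5719128

√427 → a₀=20, period (1,1,1,40); ℓ=4 even so k=3
step 0: (20, 1)  from 20·(1,0) + (0,1)
step 1: (21, 1)  from 1·(20,1) + (1,0)
step 2: (41, 2)  from 1·(21,1) + (20,1)
step 3: (62, 3)  from 1·(41,2) + (21,1)
→ (62, 3).  Check: 62²=3844, 427·3²=3843, difference 1.
k=2:  x_2 = 62·62+427·3·3 = 7687,  y_2 = 62·3+3·62 = 372
k=3:  x_3 = 62·7687+427·3·372 = 953126,  y_3 = 62·372+3·7687 = 46125
k=4:  x_4 = 62·953126+427·3·46125 = 118179937,  y_4 = 62·46125+3·953126 = 5719128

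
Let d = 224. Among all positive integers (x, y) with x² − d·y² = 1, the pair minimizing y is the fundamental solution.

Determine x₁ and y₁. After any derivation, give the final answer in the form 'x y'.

[14; 1,28] for √224; ℓ=2 ⇒ convergent index 1
k=0  a_k=14  p_k/q_k = 14/1
k=1  a_k=1  p_k/q_k = 15/1
fundamental: x₁=15, y₁=1  (since 225 − 224·1 = 1)

15 1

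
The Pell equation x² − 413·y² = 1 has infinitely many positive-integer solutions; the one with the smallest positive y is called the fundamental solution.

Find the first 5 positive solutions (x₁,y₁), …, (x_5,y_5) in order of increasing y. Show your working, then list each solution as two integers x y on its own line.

113399 5580
25718666401 1265532840
5832942102300599 287020317040740
1322899602891852585601 65095633862940217680
300030984130833440606834999 14763559568560095172347900

d=413: √d = [20; 3,9,1,4,1,9,3,40] (ℓ=8, even), read p_7/q_7
step 0: (20, 1)  from 20·(1,0) + (0,1)
…
step 2: (569, 28)  from 9·(61,3) + (20,1)
step 3: (630, 31)  from 1·(569,28) + (61,3)
step 4: (3089, 152)  from 4·(630,31) + (569,28)
step 5: (3719, 183)  from 1·(3089,152) + (630,31)
step 6: (36560, 1799)  from 9·(3719,183) + (3089,152)
step 7: (113399, 5580)  from 3·(36560,1799) + (3719,183)
→ (113399, 5580).  Check: 113399²=12859333201, 413·5580²=12859333200, difference 1.
(113399+5580√413)^2 = 25718666401 + 1265532840√413
(113399+5580√413)^3 = 5832942102300599 + 287020317040740√413
(113399+5580√413)^4 = 1322899602891852585601 + 65095633862940217680√413
(113399+5580√413)^5 = 300030984130833440606834999 + 14763559568560095172347900√413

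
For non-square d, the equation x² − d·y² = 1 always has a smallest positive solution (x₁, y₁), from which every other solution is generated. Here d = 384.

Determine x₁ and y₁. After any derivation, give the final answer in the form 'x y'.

4801 245

√384 = [19; 1,1,2,9,2,1,1,38, …], period ℓ=8 (even) → k=7
step 0: (19, 1)  from 19·(1,0) + (0,1)
…
step 5: (1940, 99)  from 2·(921,47) + (98,5)
step 6: (2861, 146)  from 1·(1940,99) + (921,47)
step 7: (4801, 245)  from 1·(2861,146) + (1940,99)
→ (4801, 245).  Check: 4801²=23049601, 384·245²=23049600, difference 1.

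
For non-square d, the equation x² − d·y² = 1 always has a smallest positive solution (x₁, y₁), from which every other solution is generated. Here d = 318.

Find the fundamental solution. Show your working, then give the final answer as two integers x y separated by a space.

[17; 1,4,1,34] for √318; ℓ=4 ⇒ convergent index 3
i=0: a=17 ⇒ p=17, q=1
…
i=2: a=4 ⇒ p=89, q=5
i=3: a=1 ⇒ p=107, q=6
fundamental: x₁=107, y₁=6  (since 11449 − 318·36 = 1)

107 6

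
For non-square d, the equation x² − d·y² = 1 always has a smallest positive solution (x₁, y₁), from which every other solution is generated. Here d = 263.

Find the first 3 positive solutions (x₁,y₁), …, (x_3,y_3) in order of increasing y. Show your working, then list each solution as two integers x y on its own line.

139128 8579
38713200767 2387158224
10772180392483224 664241098768765

√263 = [16; 4,1,1,1,1,15,1,1,1,1,4,32, …], period ℓ=12 (even) → k=11
a_0=16:  p_0=16·1+0=16,  q_0=16·0+1=1
a_1=4:  p_1=4·16+1=65,  q_1=4·1+0=4
…
a_5=1:  p_5=1·227+146=373,  q_5=1·14+9=23
a_6=15:  p_6=15·373+227=5822,  q_6=15·23+14=359
a_7=1:  p_7=1·5822+373=6195,  q_7=1·359+23=382
a_8=1:  p_8=1·6195+5822=12017,  q_8=1·382+359=741
…
a_10=1:  p_10=1·18212+12017=30229,  q_10=1·1123+741=1864
a_11=4:  p_11=4·30229+18212=139128,  q_11=4·1864+1123=8579
fundamental: x₁=139128, y₁=8579  (since 19356600384 − 263·73599241 = 1)
k=2:  x_2 = 139128·139128+263·8579·8579 = 38713200767,  y_2 = 139128·8579+8579·139128 = 2387158224
k=3:  x_3 = 139128·38713200767+263·8579·2387158224 = 10772180392483224,  y_3 = 139128·2387158224+8579·38713200767 = 664241098768765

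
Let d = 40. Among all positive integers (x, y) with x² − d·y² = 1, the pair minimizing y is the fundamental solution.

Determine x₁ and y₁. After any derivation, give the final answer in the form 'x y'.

19 3

d=40: √d = [6; 3,12] (ℓ=2, even), read p_1/q_1
a_0=6:  p_0=6·1+0=6,  q_0=6·0+1=1
a_1=3:  p_1=3·6+1=19,  q_1=3·1+0=3
(x₁, y₁) = (19, 3);  19² − 40·3² = 1 ✓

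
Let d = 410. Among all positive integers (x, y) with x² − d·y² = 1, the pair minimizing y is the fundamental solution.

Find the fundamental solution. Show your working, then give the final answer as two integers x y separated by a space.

81 4

√410 = [20; 4,40, …], period ℓ=2 (even) → k=1
a_0=20:  p_0=20·1+0=20,  q_0=20·0+1=1
a_1=4:  p_1=4·20+1=81,  q_1=4·1+0=4
fundamental: x₁=81, y₁=4  (since 6561 − 410·16 = 1)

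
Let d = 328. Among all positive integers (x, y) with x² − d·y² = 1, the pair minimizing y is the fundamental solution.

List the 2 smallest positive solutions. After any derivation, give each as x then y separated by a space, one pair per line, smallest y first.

√328 = [18; 9,36, …], period ℓ=2 (even) → k=1
a_0=18:  p_0=18·1+0=18,  q_0=18·0+1=1
a_1=9:  p_1=9·18+1=163,  q_1=9·1+0=9
(x₁, y₁) = (163, 9);  163² − 328·9² = 1 ✓
(x_2, y_2) = (163·163 + 328·9·9, 163·9 + 9·163) = (53137, 2934)

163 9
53137 2934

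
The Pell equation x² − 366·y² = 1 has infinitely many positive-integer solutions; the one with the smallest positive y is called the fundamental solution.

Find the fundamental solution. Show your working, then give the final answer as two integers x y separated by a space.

907925 47458

√366 → a₀=19, period (7,1,1,1,2,12,2,1,1,1,7,38); ℓ=12 even so k=11
i=0: a=19 ⇒ p=19, q=1
i=1: a=7 ⇒ p=134, q=7
i=2: a=1 ⇒ p=153, q=8
…
i=5: a=2 ⇒ p=1167, q=61
i=6: a=12 ⇒ p=14444, q=755
i=7: a=2 ⇒ p=30055, q=1571
…
i=10: a=1 ⇒ p=119053, q=6223
i=11: a=7 ⇒ p=907925, q=47458
fundamental: x₁=907925, y₁=47458  (since 824327805625 − 366·2252261764 = 1)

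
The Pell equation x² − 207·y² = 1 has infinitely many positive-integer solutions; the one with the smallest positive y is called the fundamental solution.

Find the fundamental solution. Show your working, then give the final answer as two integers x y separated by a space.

d=207: √d = [14; 2,1,1,2,1,1,2,28] (ℓ=8, even), read p_7/q_7
k=0  a_k=14  p_k/q_k = 14/1
k=1  a_k=2  p_k/q_k = 29/2
k=2  a_k=1  p_k/q_k = 43/3
…
k=6  a_k=1  p_k/q_k = 446/31
k=7  a_k=2  p_k/q_k = 1151/80
(x₁, y₁) = (1151, 80);  1151² − 207·80² = 1 ✓

1151 80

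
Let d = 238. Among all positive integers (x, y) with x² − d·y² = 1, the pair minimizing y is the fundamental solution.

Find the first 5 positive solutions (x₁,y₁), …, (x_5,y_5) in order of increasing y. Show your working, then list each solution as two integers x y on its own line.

11663 756
272051137 17634456
6345864809999 411341319900
148023642285985537 9594947610352944
3452799473617033826063 223811747547751451844

√238 → a₀=15, period (2,2,1,14,1,2,2,30); ℓ=8 even so k=7
a_0=15:  p_0=15·1+0=15,  q_0=15·0+1=1
…
a_2=2:  p_2=2·31+15=77,  q_2=2·2+1=5
…
a_4=14:  p_4=14·108+77=1589,  q_4=14·7+5=103
a_5=1:  p_5=1·1589+108=1697,  q_5=1·103+7=110
a_6=2:  p_6=2·1697+1589=4983,  q_6=2·110+103=323
a_7=2:  p_7=2·4983+1697=11663,  q_7=2·323+110=756
fundamental: x₁=11663, y₁=756  (since 136025569 − 238·571536 = 1)
(11663+756√238)^2 = 272051137 + 17634456√238
(11663+756√238)^3 = 6345864809999 + 411341319900√238
(11663+756√238)^4 = 148023642285985537 + 9594947610352944√238
(11663+756√238)^5 = 3452799473617033826063 + 223811747547751451844√238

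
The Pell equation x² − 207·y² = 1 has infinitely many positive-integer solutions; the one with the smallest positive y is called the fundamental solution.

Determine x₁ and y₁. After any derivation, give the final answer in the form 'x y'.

1151 80

[14; 2,1,1,2,1,1,2,28] for √207; ℓ=8 ⇒ convergent index 7
k=0  a_k=14  p_k/q_k = 14/1
…
k=2  a_k=1  p_k/q_k = 43/3
…
k=4  a_k=2  p_k/q_k = 187/13
k=5  a_k=1  p_k/q_k = 259/18
k=6  a_k=1  p_k/q_k = 446/31
k=7  a_k=2  p_k/q_k = 1151/80
(x₁, y₁) = (1151, 80);  1151² − 207·80² = 1 ✓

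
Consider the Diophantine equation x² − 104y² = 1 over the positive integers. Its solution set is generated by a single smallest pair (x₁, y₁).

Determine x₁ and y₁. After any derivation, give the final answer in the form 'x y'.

d=104: √d = [10; 5,20] (ℓ=2, even), read p_1/q_1
step 0: (10, 1)  from 10·(1,0) + (0,1)
step 1: (51, 5)  from 5·(10,1) + (1,0)
→ (51, 5).  Check: 51²=2601, 104·5²=2600, difference 1.

51 5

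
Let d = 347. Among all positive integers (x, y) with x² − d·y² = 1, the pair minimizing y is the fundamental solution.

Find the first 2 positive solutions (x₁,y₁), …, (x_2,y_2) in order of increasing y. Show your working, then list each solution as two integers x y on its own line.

√347 = [18; 1,1,1,2,4,…,1,1,36, …], period ℓ=14 (even) → k=13
k=0  a_k=18  p_k/q_k = 18/1
k=1  a_k=1  p_k/q_k = 19/1
…
k=3  a_k=1  p_k/q_k = 56/3
k=4  a_k=2  p_k/q_k = 149/8
…
k=7  a_k=17  p_k/q_k = 14269/766
k=8  a_k=1  p_k/q_k = 15070/809
…
k=11  a_k=1  p_k/q_k = 238717/12815
k=12  a_k=1  p_k/q_k = 402885/21628
k=13  a_k=1  p_k/q_k = 641602/34443
→ (641602, 34443).  Check: 641602²=411653126404, 347·34443²=411653126403, difference 1.
(x_2, y_2) = (641602·641602 + 347·34443·34443, 641602·34443 + 34443·641602) = (823306252807, 44197395372)

641602 34443
823306252807 44197395372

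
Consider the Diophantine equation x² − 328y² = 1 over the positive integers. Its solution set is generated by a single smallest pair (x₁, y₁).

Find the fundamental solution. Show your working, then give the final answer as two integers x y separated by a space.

163 9

d=328: √d = [18; 9,36] (ℓ=2, even), read p_1/q_1
k=0  a_k=18  p_k/q_k = 18/1
k=1  a_k=9  p_k/q_k = 163/9
→ (163, 9).  Check: 163²=26569, 328·9²=26568, difference 1.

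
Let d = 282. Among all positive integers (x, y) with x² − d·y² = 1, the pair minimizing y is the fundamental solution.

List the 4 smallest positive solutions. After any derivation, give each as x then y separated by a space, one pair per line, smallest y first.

2351 140
11054401 658280
51977791151 3095232420
244399562937601 14553782180560

[16; 1,3,1,4,1,3,1,32] for √282; ℓ=8 ⇒ convergent index 7
k=0  a_k=16  p_k/q_k = 16/1
…
k=4  a_k=4  p_k/q_k = 403/24
k=5  a_k=1  p_k/q_k = 487/29
k=6  a_k=3  p_k/q_k = 1864/111
k=7  a_k=1  p_k/q_k = 2351/140
(x₁, y₁) = (2351, 140);  2351² − 282·140² = 1 ✓
(x_2, y_2) = (2351·2351 + 282·140·140, 2351·140 + 140·2351) = (11054401, 658280)
(x_3, y_3) = (2351·11054401 + 282·140·658280, 2351·658280 + 140·11054401) = (51977791151, 3095232420)
(x_4, y_4) = (2351·51977791151 + 282·140·3095232420, 2351·3095232420 + 140·51977791151) = (244399562937601, 14553782180560)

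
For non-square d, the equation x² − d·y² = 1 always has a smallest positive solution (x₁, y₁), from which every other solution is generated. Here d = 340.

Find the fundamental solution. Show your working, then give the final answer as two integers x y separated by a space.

d=340: √d = [18; 2,3,1,1,1,…,3,2,36] (ℓ=14, even), read p_13/q_13
i=0: a=18 ⇒ p=18, q=1
…
i=2: a=3 ⇒ p=129, q=7
i=3: a=1 ⇒ p=166, q=9
…
i=5: a=1 ⇒ p=461, q=25
i=6: a=1 ⇒ p=756, q=41
i=7: a=8 ⇒ p=6509, q=353
i=8: a=1 ⇒ p=7265, q=394
i=9: a=1 ⇒ p=13774, q=747
i=10: a=1 ⇒ p=21039, q=1141
…
i=12: a=3 ⇒ p=125478, q=6805
i=13: a=2 ⇒ p=285769, q=15498
→ (285769, 15498).  Check: 285769²=81663921361, 340·15498²=81663921360, difference 1.

285769 15498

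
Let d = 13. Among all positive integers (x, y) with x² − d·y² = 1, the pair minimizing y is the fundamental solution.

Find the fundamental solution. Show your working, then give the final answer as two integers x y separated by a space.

649 180

[3; 1,1,1,1,6] for √13; ℓ=5 ⇒ convergent index 9
step 0: (3, 1)  from 3·(1,0) + (0,1)
…
step 2: (7, 2)  from 1·(4,1) + (3,1)
…
step 4: (18, 5)  from 1·(11,3) + (7,2)
step 5: (119, 33)  from 6·(18,5) + (11,3)
…
step 8: (393, 109)  from 1·(256,71) + (137,38)
step 9: (649, 180)  from 1·(393,109) + (256,71)
fundamental: x₁=649, y₁=180  (since 421201 − 13·32400 = 1)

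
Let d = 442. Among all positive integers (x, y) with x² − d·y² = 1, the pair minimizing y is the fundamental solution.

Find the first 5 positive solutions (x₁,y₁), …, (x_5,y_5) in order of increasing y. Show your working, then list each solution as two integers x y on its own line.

883 42
1559377 74172
2753858899 130987710
4863313256257 231324221688
8588608456690963 408518444513298

d=442: √d = [21; 42] (ℓ=1, odd), read p_1/q_1
k=0  a_k=21  p_k/q_k = 21/1
k=1  a_k=42  p_k/q_k = 883/42
(x₁, y₁) = (883, 42);  883² − 442·42² = 1 ✓
k=2:  x_2 = 883·883+442·42·42 = 1559377,  y_2 = 883·42+42·883 = 74172
k=3:  x_3 = 883·1559377+442·42·74172 = 2753858899,  y_3 = 883·74172+42·1559377 = 130987710
k=4:  x_4 = 883·2753858899+442·42·130987710 = 4863313256257,  y_4 = 883·130987710+42·2753858899 = 231324221688
k=5:  x_5 = 883·4863313256257+442·42·231324221688 = 8588608456690963,  y_5 = 883·231324221688+42·4863313256257 = 408518444513298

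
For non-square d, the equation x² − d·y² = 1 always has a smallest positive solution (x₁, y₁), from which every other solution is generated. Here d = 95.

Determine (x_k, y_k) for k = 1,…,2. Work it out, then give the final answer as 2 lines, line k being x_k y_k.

39 4
3041 312

d=95: √d = [9; 1,2,1,18] (ℓ=4, even), read p_3/q_3
k=0  a_k=9  p_k/q_k = 9/1
…
k=2  a_k=2  p_k/q_k = 29/3
k=3  a_k=1  p_k/q_k = 39/4
fundamental: x₁=39, y₁=4  (since 1521 − 95·16 = 1)
k=2:  x_2 = 39·39+95·4·4 = 3041,  y_2 = 39·4+4·39 = 312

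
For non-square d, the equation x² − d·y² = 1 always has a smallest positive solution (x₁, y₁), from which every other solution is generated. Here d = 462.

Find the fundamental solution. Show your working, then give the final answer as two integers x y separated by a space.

√462 → a₀=21, period (2,42); ℓ=2 even so k=1
a_0=21:  p_0=21·1+0=21,  q_0=21·0+1=1
a_1=2:  p_1=2·21+1=43,  q_1=2·1+0=2
(x₁, y₁) = (43, 2);  43² − 462·2² = 1 ✓

43 2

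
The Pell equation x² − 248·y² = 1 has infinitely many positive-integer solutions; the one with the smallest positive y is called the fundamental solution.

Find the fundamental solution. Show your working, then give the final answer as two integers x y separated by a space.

63 4

d=248: √d = [15; 1,2,1,30] (ℓ=4, even), read p_3/q_3
step 0: (15, 1)  from 15·(1,0) + (0,1)
step 1: (16, 1)  from 1·(15,1) + (1,0)
step 2: (47, 3)  from 2·(16,1) + (15,1)
step 3: (63, 4)  from 1·(47,3) + (16,1)
fundamental: x₁=63, y₁=4  (since 3969 − 248·16 = 1)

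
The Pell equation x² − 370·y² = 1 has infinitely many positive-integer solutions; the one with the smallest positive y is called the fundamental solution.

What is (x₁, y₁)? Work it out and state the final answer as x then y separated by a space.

[19; 4,4,38] for √370; ℓ=3 ⇒ convergent index 5
step 0: (19, 1)  from 19·(1,0) + (0,1)
step 1: (77, 4)  from 4·(19,1) + (1,0)
step 2: (327, 17)  from 4·(77,4) + (19,1)
step 3: (12503, 650)  from 38·(327,17) + (77,4)
step 4: (50339, 2617)  from 4·(12503,650) + (327,17)
step 5: (213859, 11118)  from 4·(50339,2617) + (12503,650)
(x₁, y₁) = (213859, 11118);  213859² − 370·11118² = 1 ✓

213859 11118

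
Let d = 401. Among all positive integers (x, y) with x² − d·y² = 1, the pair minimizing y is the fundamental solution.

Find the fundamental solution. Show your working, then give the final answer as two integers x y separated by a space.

801 40

√401 = [20; 40, …], period ℓ=1 (odd) → k=1
k=0  a_k=20  p_k/q_k = 20/1
k=1  a_k=40  p_k/q_k = 801/40
fundamental: x₁=801, y₁=40  (since 641601 − 401·1600 = 1)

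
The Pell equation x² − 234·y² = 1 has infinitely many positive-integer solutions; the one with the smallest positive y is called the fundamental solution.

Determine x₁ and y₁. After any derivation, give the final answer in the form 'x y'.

5201 340

√234 → a₀=15, period (3,2,1,2,1,2,3,30); ℓ=8 even so k=7
k=0  a_k=15  p_k/q_k = 15/1
k=1  a_k=3  p_k/q_k = 46/3
k=2  a_k=2  p_k/q_k = 107/7
k=3  a_k=1  p_k/q_k = 153/10
…
k=5  a_k=1  p_k/q_k = 566/37
k=6  a_k=2  p_k/q_k = 1545/101
k=7  a_k=3  p_k/q_k = 5201/340
(x₁, y₁) = (5201, 340);  5201² − 234·340² = 1 ✓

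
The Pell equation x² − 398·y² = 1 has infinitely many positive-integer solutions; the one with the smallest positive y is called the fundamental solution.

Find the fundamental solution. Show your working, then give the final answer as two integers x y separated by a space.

d=398: √d = [19; 1,18,1,38] (ℓ=4, even), read p_3/q_3
k=0  a_k=19  p_k/q_k = 19/1
…
k=2  a_k=18  p_k/q_k = 379/19
k=3  a_k=1  p_k/q_k = 399/20
fundamental: x₁=399, y₁=20  (since 159201 − 398·400 = 1)

399 20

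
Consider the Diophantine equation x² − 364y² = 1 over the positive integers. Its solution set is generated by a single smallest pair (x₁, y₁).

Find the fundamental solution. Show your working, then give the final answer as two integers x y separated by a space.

4954951 259710

[19; 12,1,2,3,1,8,1,3,2,1,12,38] for √364; ℓ=12 ⇒ convergent index 11
a_0=19:  p_0=19·1+0=19,  q_0=19·0+1=1
…
a_2=1:  p_2=1·229+19=248,  q_2=1·12+1=13
a_3=2:  p_3=2·248+229=725,  q_3=2·13+12=38
a_4=3:  p_4=3·725+248=2423,  q_4=3·38+13=127
a_5=1:  p_5=1·2423+725=3148,  q_5=1·127+38=165
a_6=8:  p_6=8·3148+2423=27607,  q_6=8·165+127=1447
a_7=1:  p_7=1·27607+3148=30755,  q_7=1·1447+165=1612
a_8=3:  p_8=3·30755+27607=119872,  q_8=3·1612+1447=6283
a_9=2:  p_9=2·119872+30755=270499,  q_9=2·6283+1612=14178
a_10=1:  p_10=1·270499+119872=390371,  q_10=1·14178+6283=20461
a_11=12:  p_11=12·390371+270499=4954951,  q_11=12·20461+14178=259710
→ (4954951, 259710).  Check: 4954951²=24551539412401, 364·259710²=24551539412400, difference 1.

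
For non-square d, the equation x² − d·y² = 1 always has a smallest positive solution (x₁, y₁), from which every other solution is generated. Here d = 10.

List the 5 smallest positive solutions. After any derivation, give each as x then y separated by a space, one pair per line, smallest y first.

[3; 6] for √10; ℓ=1 ⇒ convergent index 1
i=0: a=3 ⇒ p=3, q=1
i=1: a=6 ⇒ p=19, q=6
(x₁, y₁) = (19, 6);  19² − 10·6² = 1 ✓
(x_2, y_2) = (19·19 + 10·6·6, 19·6 + 6·19) = (721, 228)
(x_3, y_3) = (19·721 + 10·6·228, 19·228 + 6·721) = (27379, 8658)
(x_4, y_4) = (19·27379 + 10·6·8658, 19·8658 + 6·27379) = (1039681, 328776)
(x_5, y_5) = (19·1039681 + 10·6·328776, 19·328776 + 6·1039681) = (39480499, 12484830)

19 6
721 228
27379 8658
1039681 328776
39480499 12484830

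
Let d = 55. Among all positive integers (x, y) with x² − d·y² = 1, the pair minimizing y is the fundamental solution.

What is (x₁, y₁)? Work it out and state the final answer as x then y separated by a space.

d=55: √d = [7; 2,2,2,14] (ℓ=4, even), read p_3/q_3
a_0=7:  p_0=7·1+0=7,  q_0=7·0+1=1
a_1=2:  p_1=2·7+1=15,  q_1=2·1+0=2
a_2=2:  p_2=2·15+7=37,  q_2=2·2+1=5
a_3=2:  p_3=2·37+15=89,  q_3=2·5+2=12
(x₁, y₁) = (89, 12);  89² − 55·12² = 1 ✓

89 12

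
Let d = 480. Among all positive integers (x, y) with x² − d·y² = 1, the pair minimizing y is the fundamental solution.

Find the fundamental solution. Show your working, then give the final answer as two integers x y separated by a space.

√480 = [21; 1,9,1,42, …], period ℓ=4 (even) → k=3
k=0  a_k=21  p_k/q_k = 21/1
k=1  a_k=1  p_k/q_k = 22/1
k=2  a_k=9  p_k/q_k = 219/10
k=3  a_k=1  p_k/q_k = 241/11
fundamental: x₁=241, y₁=11  (since 58081 − 480·121 = 1)

241 11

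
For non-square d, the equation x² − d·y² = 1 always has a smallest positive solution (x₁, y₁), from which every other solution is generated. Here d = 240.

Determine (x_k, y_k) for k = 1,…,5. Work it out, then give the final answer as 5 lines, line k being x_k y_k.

[15; 2,30] for √240; ℓ=2 ⇒ convergent index 1
step 0: (15, 1)  from 15·(1,0) + (0,1)
step 1: (31, 2)  from 2·(15,1) + (1,0)
fundamental: x₁=31, y₁=2  (since 961 − 240·4 = 1)
k=2:  x_2 = 31·31+240·2·2 = 1921,  y_2 = 31·2+2·31 = 124
k=3:  x_3 = 31·1921+240·2·124 = 119071,  y_3 = 31·124+2·1921 = 7686
k=4:  x_4 = 31·119071+240·2·7686 = 7380481,  y_4 = 31·7686+2·119071 = 476408
k=5:  x_5 = 31·7380481+240·2·476408 = 457470751,  y_5 = 31·476408+2·7380481 = 29529610

31 2
1921 124
119071 7686
7380481 476408
457470751 29529610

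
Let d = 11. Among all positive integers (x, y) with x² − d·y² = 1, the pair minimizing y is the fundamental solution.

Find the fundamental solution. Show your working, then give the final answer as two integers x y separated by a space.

10 3

√11 → a₀=3, period (3,6); ℓ=2 even so k=1
i=0: a=3 ⇒ p=3, q=1
i=1: a=3 ⇒ p=10, q=3
→ (10, 3).  Check: 10²=100, 11·3²=99, difference 1.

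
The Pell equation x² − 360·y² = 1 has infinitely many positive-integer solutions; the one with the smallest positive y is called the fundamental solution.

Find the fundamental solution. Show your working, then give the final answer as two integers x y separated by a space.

19 1

√360 → a₀=18, period (1,36); ℓ=2 even so k=1
i=0: a=18 ⇒ p=18, q=1
i=1: a=1 ⇒ p=19, q=1
fundamental: x₁=19, y₁=1  (since 361 − 360·1 = 1)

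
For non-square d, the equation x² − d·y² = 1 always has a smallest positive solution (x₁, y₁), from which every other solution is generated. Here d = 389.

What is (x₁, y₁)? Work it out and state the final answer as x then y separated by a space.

√389 = [19; 1,2,1,1,1,1,2,1,38, …], period ℓ=9 (odd) → k=17
step 0: (19, 1)  from 19·(1,0) + (0,1)
step 1: (20, 1)  from 1·(19,1) + (1,0)
…
step 3: (79, 4)  from 1·(59,3) + (20,1)
…
step 5: (217, 11)  from 1·(138,7) + (79,4)
step 6: (355, 18)  from 1·(217,11) + (138,7)
…
step 8: (1282, 65)  from 1·(927,47) + (355,18)
step 9: (49643, 2517)  from 38·(1282,65) + (927,47)
step 10: (50925, 2582)  from 1·(49643,2517) + (1282,65)
step 11: (151493, 7681)  from 2·(50925,2582) + (49643,2517)
…
step 14: (556329, 28207)  from 1·(353911,17944) + (202418,10263)
…
step 16: (2376809, 120509)  from 2·(910240,46151) + (556329,28207)
step 17: (3287049, 166660)  from 1·(2376809,120509) + (910240,46151)
fundamental: x₁=3287049, y₁=166660  (since 10804691128401 − 389·27775555600 = 1)

3287049 166660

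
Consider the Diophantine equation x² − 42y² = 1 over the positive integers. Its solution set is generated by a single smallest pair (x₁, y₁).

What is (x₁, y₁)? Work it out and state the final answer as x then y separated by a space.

√42 = [6; 2,12, …], period ℓ=2 (even) → k=1
i=0: a=6 ⇒ p=6, q=1
i=1: a=2 ⇒ p=13, q=2
fundamental: x₁=13, y₁=2  (since 169 − 42·4 = 1)

13 2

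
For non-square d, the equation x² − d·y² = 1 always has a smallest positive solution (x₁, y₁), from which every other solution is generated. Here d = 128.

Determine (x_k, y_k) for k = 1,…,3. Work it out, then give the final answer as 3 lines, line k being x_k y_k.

577 51
665857 58854
768398401 67917465

d=128: √d = [11; 3,5,3,22] (ℓ=4, even), read p_3/q_3
k=0  a_k=11  p_k/q_k = 11/1
k=1  a_k=3  p_k/q_k = 34/3
k=2  a_k=5  p_k/q_k = 181/16
k=3  a_k=3  p_k/q_k = 577/51
(x₁, y₁) = (577, 51);  577² − 128·51² = 1 ✓
n=2: (577,51)∘(577,51) = (577·577+128·51·51, 577·51+51·577) = (665857,58854)
n=3: (665857,58854)∘(577,51) = (577·665857+128·51·58854, 577·58854+51·665857) = (768398401,67917465)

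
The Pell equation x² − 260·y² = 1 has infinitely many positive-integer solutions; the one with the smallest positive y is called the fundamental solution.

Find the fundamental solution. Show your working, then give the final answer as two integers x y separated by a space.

√260 → a₀=16, period (8,32); ℓ=2 even so k=1
a_0=16:  p_0=16·1+0=16,  q_0=16·0+1=1
a_1=8:  p_1=8·16+1=129,  q_1=8·1+0=8
→ (129, 8).  Check: 129²=16641, 260·8²=16640, difference 1.

129 8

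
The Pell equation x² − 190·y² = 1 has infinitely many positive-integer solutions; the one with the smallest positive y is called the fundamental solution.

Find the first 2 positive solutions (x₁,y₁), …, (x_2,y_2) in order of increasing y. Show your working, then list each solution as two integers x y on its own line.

52021 3774
5412368881 392654508

[13; 1,3,1,1,1,…,3,1,26] for √190; ℓ=14 ⇒ convergent index 13
step 0: (13, 1)  from 13·(1,0) + (0,1)
…
step 5: (193, 14)  from 1·(124,9) + (69,5)
step 6: (510, 37)  from 2·(193,14) + (124,9)
…
step 8: (2936, 213)  from 2·(1213,88) + (510,37)
step 9: (4149, 301)  from 1·(2936,213) + (1213,88)
step 10: (7085, 514)  from 1·(4149,301) + (2936,213)
step 11: (11234, 815)  from 1·(7085,514) + (4149,301)
step 12: (40787, 2959)  from 3·(11234,815) + (7085,514)
step 13: (52021, 3774)  from 1·(40787,2959) + (11234,815)
(x₁, y₁) = (52021, 3774);  52021² − 190·3774² = 1 ✓
k=2:  x_2 = 52021·52021+190·3774·3774 = 5412368881,  y_2 = 52021·3774+3774·52021 = 392654508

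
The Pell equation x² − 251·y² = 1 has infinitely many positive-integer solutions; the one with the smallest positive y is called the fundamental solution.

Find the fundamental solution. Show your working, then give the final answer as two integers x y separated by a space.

√251 → a₀=15, period (1,5,2,1,2,…,5,1,30); ℓ=14 even so k=13
step 0: (15, 1)  from 15·(1,0) + (0,1)
step 1: (16, 1)  from 1·(15,1) + (1,0)
…
step 4: (301, 19)  from 1·(206,13) + (95,6)
step 5: (808, 51)  from 2·(301,19) + (206,13)
step 6: (1917, 121)  from 2·(808,51) + (301,19)
step 7: (29563, 1866)  from 15·(1917,121) + (808,51)
…
step 10: (212692, 13425)  from 1·(151649,9572) + (61043,3853)
…
step 12: (3097857, 195535)  from 5·(577033,36422) + (212692,13425)
step 13: (3674890, 231957)  from 1·(3097857,195535) + (577033,36422)
→ (3674890, 231957).  Check: 3674890²=13504816512100, 251·231957²=13504816512099, difference 1.

3674890 231957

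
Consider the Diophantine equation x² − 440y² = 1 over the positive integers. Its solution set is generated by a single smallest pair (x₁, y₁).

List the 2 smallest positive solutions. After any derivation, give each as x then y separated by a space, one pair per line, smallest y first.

21 1
881 42

√440 → a₀=20, period (1,40); ℓ=2 even so k=1
k=0  a_k=20  p_k/q_k = 20/1
k=1  a_k=1  p_k/q_k = 21/1
fundamental: x₁=21, y₁=1  (since 441 − 440·1 = 1)
(x_2, y_2) = (21·21 + 440·1·1, 21·1 + 1·21) = (881, 42)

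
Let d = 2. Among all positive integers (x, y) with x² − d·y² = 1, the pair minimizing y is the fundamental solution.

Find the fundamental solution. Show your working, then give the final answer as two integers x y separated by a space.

3 2

d=2: √d = [1; 2] (ℓ=1, odd), read p_1/q_1
i=0: a=1 ⇒ p=1, q=1
i=1: a=2 ⇒ p=3, q=2
→ (3, 2).  Check: 3²=9, 2·2²=8, difference 1.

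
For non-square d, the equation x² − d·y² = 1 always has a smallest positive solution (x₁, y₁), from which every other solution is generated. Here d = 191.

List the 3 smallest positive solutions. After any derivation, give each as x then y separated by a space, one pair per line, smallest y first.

[13; 1,4,1,1,3,…,4,1,26] for √191; ℓ=16 ⇒ convergent index 15
i=0: a=13 ⇒ p=13, q=1
…
i=5: a=3 ⇒ p=539, q=39
…
i=7: a=2 ⇒ p=2999, q=217
i=8: a=13 ⇒ p=40217, q=2910
…
i=14: a=4 ⇒ p=7377553, q=533821
i=15: a=1 ⇒ p=8994000, q=650783
fundamental: x₁=8994000, y₁=650783  (since 80892036000000 − 191·423518513089 = 1)
(8994000+650783√191)^2 = 161784071999999 + 11706284604000√191
(8994000+650783√191)^3 = 2910171887135973018000 + 210572647456751349217√191

8994000 650783
161784071999999 11706284604000
2910171887135973018000 210572647456751349217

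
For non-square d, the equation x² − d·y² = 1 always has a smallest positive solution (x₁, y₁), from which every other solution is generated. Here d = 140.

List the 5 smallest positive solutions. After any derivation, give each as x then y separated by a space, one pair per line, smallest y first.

√140 = [11; 1,4,1,22, …], period ℓ=4 (even) → k=3
i=0: a=11 ⇒ p=11, q=1
…
i=2: a=4 ⇒ p=59, q=5
i=3: a=1 ⇒ p=71, q=6
(x₁, y₁) = (71, 6);  71² − 140·6² = 1 ✓
(71+6√140)^2 = 10081 + 852√140
(71+6√140)^3 = 1431431 + 120978√140
(71+6√140)^4 = 203253121 + 17178024√140
(71+6√140)^5 = 28860511751 + 2439158430√140

71 6
10081 852
1431431 120978
203253121 17178024
28860511751 2439158430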